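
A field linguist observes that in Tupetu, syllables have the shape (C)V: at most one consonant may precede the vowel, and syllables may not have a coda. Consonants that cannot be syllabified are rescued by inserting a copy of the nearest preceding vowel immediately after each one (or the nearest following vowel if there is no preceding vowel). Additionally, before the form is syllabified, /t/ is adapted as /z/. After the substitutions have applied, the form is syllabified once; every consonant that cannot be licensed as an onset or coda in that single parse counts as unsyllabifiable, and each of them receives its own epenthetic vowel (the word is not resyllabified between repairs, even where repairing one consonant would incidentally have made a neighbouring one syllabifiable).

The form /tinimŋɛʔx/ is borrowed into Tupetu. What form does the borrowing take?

zinimiŋɛʔɛxɛ

Substitution: /t/ → /z/, giving /zinimŋɛʔx/.
Syllabifying with onset maximization leaves /m/, /ʔ/, /x/ stranded (no codas are permitted; onsets are limited to one consonant).
Each unlicensed consonant becomes the onset of a new syllable: /m/ → /mi/, /ʔ/ → /ʔɛ/, /x/ → /xɛ/.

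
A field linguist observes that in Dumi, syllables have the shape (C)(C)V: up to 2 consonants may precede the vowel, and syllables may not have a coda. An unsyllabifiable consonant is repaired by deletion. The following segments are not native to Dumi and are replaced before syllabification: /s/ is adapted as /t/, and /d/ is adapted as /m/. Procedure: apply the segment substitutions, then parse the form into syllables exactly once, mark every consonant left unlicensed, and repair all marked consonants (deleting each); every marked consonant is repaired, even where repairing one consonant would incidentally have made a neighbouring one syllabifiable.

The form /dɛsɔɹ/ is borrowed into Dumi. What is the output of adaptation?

mɛtɔ

Substitution: /d/ → /m/, /s/ → /t/, giving /mɛtɔɹ/.
The consonants /ɹ/ cannot be parsed into a legal (C)(C)V syllable (no codas are permitted; onsets may contain at most 2 consonants).
Deleting the stranded consonants removes /ɹ/.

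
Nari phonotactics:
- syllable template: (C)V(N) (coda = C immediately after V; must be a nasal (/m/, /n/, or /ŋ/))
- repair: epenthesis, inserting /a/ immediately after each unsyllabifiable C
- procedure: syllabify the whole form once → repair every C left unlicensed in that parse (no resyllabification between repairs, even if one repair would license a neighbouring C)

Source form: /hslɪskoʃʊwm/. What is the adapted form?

hasalɪsakoʃʊwama

The consonants /h/, /s/, /s/, /w/, /m/ cannot be parsed into a legal (C)V(N) syllable (only a nasal (/m/, /n/, or /ŋ/) is licensed in coda position; onsets are limited to one consonant).
Inserting the epenthetic vowel yields /h/ → /ha/, /s/ → /sa/, /s/ → /sa/, /w/ → /wa/, /m/ → /ma/.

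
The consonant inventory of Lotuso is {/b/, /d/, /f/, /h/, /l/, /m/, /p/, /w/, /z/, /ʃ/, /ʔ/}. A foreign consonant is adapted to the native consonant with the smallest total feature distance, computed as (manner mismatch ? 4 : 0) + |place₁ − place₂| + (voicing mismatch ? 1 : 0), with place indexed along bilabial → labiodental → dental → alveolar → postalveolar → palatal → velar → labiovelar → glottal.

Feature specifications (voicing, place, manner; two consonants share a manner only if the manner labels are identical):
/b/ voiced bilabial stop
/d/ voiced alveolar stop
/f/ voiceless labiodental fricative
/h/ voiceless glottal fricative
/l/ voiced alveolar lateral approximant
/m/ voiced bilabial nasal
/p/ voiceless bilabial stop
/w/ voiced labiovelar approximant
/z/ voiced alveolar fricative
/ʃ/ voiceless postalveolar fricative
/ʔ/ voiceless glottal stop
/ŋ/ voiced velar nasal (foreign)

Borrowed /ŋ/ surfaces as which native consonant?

w

/w/ is closest: manner differs (nasal→approximant, +4), place distance 1 (velar→labiovelar), same voicing; total 5. Next closest is /m/ at distance 6.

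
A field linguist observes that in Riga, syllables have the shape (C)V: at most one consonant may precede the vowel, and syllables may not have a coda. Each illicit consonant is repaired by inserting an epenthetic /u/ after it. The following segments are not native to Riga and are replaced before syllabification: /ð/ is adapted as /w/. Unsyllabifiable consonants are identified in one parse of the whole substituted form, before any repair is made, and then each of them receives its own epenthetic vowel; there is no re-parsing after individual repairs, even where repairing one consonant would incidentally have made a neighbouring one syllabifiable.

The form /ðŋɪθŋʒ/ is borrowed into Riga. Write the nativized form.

wuŋɪθuŋuʒu

Substitution: /ð/ → /w/, giving /wŋɪθŋʒ/.
Syllabifying with onset maximization leaves /w/, /θ/, /ŋ/, /ʒ/ stranded (no codas are permitted; onsets are limited to one consonant).
Inserting the epenthetic vowel yields /w/ → /wu/, /θ/ → /θu/, /ŋ/ → /ŋu/, /ʒ/ → /ʒu/.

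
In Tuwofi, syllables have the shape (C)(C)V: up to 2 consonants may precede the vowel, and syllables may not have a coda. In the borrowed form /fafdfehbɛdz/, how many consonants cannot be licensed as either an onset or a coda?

3

Under (C)(C)V, the unsyllabifiable consonants are /f/, /d/, /z/ (no codas are permitted; onsets may contain at most 2 consonants).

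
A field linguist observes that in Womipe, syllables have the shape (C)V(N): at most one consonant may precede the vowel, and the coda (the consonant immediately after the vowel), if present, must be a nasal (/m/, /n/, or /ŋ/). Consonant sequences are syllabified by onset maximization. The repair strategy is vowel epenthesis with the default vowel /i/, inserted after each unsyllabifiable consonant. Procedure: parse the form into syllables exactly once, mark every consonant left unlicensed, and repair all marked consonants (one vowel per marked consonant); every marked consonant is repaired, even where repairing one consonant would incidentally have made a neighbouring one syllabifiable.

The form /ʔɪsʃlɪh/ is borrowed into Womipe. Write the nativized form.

ʔɪsiʃilɪhi

The consonants /s/, /ʃ/, /h/ cannot be parsed into a legal (C)V(N) syllable (only a nasal (/m/, /n/, or /ŋ/) is licensed in coda position; onsets are limited to one consonant).
Inserting the epenthetic vowel yields /s/ → /si/, /ʃ/ → /ʃi/, /h/ → /hi/.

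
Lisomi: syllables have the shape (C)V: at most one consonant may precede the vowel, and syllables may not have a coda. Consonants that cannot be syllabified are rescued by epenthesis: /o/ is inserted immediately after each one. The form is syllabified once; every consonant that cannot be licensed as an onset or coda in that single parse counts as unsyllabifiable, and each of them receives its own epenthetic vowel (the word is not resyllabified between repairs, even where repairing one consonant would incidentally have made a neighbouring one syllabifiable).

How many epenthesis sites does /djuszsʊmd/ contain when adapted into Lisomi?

The unsyllabifiable consonants are /d/, /s/, /z/, /m/, /d/; each receives one epenthetic vowel.

5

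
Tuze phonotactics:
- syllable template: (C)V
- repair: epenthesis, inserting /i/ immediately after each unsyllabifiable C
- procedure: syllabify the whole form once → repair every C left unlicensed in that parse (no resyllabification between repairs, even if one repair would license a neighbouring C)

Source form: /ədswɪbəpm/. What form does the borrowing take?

ədisiwɪbəpimi

The consonants /d/, /s/, /p/, /m/ cannot be parsed into a legal (C)V syllable (no codas are permitted; onsets are limited to one consonant).
Epenthesis after each stranded consonant: /d/ → /di/, /s/ → /si/, /p/ → /pi/, /m/ → /mi/.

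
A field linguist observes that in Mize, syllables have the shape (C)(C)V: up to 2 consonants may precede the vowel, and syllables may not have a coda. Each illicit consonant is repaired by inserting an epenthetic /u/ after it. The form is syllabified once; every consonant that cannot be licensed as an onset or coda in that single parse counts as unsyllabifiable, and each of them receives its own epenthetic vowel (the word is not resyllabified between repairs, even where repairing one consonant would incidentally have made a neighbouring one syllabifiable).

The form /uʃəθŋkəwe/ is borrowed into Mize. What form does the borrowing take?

uʃəθuŋkəwe

The consonants /θ/ cannot be parsed into a legal (C)(C)V syllable (no codas are permitted; onsets may contain at most 2 consonants).
Each unlicensed consonant becomes the onset of a new syllable: /θ/ → /θu/.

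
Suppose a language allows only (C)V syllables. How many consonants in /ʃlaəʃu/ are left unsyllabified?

1

Syllabifying with onset maximization leaves /ʃ/ stranded (no codas are permitted; onsets are limited to one consonant).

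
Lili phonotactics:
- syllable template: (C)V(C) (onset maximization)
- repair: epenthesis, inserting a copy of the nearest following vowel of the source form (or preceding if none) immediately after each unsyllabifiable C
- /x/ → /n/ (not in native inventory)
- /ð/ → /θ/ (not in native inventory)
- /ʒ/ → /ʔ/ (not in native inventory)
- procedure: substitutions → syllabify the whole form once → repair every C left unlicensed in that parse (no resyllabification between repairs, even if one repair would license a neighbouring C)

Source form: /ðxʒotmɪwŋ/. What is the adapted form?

Substitution: /ð/ → /θ/, /x/ → /n/, /ʒ/ → /ʔ/, giving /θnʔotmɪwŋ/.
Under (C)V(C), the unsyllabifiable consonants are /θ/, /n/, /ŋ/ (at most one coda consonant is licensed; onsets are limited to one consonant).
Epenthesis after each stranded consonant: /θ/ → /θo/, /n/ → /no/, /ŋ/ → /ŋɪ/.

θonoʔotmɪwŋɪ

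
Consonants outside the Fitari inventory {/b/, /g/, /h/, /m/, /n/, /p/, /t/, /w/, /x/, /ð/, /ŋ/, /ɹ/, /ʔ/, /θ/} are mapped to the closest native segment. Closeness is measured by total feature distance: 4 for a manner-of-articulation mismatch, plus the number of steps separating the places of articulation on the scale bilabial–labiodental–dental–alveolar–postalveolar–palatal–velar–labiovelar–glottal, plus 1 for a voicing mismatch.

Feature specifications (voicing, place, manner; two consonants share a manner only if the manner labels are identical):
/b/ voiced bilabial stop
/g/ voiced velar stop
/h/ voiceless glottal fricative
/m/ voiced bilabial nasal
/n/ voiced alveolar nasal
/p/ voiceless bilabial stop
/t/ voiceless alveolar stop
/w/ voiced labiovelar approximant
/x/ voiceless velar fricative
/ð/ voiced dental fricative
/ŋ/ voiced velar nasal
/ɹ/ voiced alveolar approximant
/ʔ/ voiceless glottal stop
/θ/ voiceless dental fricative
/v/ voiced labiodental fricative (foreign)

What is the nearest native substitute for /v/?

ð

/ð/ is closest: same manner (fricative), place distance 1 (labiodental→dental), same voicing; total 1. Next closest is /θ/ at distance 2.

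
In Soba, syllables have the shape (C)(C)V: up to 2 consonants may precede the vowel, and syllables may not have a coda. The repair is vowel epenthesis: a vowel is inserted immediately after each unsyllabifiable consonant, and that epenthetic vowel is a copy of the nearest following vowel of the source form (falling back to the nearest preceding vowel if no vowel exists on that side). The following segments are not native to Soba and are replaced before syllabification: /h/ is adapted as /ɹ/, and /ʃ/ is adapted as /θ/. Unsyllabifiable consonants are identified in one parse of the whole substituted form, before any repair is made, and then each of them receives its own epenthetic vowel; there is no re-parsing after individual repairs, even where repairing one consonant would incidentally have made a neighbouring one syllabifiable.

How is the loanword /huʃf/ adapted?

ɹuθufu

Substitution: /h/ → /ɹ/, /ʃ/ → /θ/, giving /ɹuθf/.
Syllabifying with onset maximization leaves /θ/, /f/ stranded (no codas are permitted; onsets may contain at most 2 consonants).
Inserting the epenthetic vowel yields /θ/ → /θu/, /f/ → /fu/.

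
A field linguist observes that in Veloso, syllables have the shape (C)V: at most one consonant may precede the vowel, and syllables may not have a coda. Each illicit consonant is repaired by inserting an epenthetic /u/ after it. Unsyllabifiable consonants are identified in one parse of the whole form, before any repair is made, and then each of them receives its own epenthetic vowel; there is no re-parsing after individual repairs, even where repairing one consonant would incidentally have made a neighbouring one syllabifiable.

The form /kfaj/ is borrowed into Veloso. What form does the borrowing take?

kufaju

Syllabifying with onset maximization leaves /k/, /j/ stranded (no codas are permitted; onsets are limited to one consonant).
Epenthesis after each stranded consonant: /k/ → /ku/, /j/ → /ju/.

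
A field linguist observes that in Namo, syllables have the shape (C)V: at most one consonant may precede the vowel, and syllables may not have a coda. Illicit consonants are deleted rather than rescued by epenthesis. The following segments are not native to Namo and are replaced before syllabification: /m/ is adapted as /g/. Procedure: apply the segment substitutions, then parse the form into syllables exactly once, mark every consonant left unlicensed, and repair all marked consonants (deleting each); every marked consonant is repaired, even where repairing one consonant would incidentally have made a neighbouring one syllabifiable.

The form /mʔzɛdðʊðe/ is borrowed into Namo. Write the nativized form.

zɛðʊðe

Substitution: /m/ → /g/, giving /gʔzɛdðʊðe/.
Syllabifying with onset maximization leaves /g/, /ʔ/, /d/ stranded (no codas are permitted; onsets are limited to one consonant).
Deletion applies to /g/, /ʔ/, /d/.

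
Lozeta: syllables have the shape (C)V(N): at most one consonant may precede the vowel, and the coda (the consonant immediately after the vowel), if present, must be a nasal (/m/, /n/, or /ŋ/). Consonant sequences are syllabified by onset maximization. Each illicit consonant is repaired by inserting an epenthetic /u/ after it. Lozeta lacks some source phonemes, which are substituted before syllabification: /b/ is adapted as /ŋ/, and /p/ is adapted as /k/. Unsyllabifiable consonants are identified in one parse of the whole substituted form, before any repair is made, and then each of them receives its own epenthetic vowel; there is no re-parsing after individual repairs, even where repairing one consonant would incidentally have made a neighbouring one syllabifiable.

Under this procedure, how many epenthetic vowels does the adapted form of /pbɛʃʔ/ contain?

After substitution the input is /kŋɛʃʔ/.
The unsyllabifiable consonants are /k/, /ʃ/, /ʔ/; each receives one epenthetic vowel.

3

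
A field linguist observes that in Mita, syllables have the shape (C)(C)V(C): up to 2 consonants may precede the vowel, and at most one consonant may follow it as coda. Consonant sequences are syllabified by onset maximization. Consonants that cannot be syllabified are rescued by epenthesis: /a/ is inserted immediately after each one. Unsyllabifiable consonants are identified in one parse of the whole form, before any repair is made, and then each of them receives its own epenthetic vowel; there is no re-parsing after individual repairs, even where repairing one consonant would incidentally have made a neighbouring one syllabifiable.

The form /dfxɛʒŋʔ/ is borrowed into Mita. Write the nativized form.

Syllabifying with onset maximization leaves /d/, /ŋ/, /ʔ/ stranded (at most one coda consonant is licensed; onsets may contain at most 2 consonants).
Each unlicensed consonant becomes the onset of a new syllable: /d/ → /da/, /ŋ/ → /ŋa/, /ʔ/ → /ʔa/.

dafxɛʒŋaʔa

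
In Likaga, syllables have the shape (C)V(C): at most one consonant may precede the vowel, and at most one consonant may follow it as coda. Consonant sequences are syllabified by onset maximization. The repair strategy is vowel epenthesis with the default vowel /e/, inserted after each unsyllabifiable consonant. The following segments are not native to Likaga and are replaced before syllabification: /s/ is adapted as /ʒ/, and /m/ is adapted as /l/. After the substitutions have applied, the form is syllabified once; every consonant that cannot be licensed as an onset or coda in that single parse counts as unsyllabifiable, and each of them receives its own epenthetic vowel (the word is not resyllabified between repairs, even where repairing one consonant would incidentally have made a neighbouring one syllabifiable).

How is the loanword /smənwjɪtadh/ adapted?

ʒelənwejɪtadhe

Substitution: /s/ → /ʒ/, /m/ → /l/, giving /ʒlənwjɪtadh/.
Under (C)V(C), the unsyllabifiable consonants are /ʒ/, /w/, /h/ (at most one coda consonant is licensed; onsets are limited to one consonant).
Epenthesis after each stranded consonant: /ʒ/ → /ʒe/, /w/ → /we/, /h/ → /he/.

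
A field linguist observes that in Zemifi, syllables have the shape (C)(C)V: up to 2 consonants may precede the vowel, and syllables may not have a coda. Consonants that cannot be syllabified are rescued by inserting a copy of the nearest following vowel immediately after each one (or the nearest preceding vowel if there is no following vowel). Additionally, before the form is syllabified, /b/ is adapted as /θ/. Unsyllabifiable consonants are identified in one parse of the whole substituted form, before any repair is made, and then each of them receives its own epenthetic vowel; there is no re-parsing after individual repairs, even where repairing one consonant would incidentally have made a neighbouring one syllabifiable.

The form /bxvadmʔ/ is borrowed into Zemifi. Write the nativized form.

θaxvadamaʔa

Substitution: /b/ → /θ/, giving /θxvadmʔ/.
Under (C)(C)V, the unsyllabifiable consonants are /θ/, /d/, /m/, /ʔ/ (no codas are permitted; onsets may contain at most 2 consonants).
Epenthesis after each stranded consonant: /θ/ → /θa/, /d/ → /da/, /m/ → /ma/, /ʔ/ → /ʔa/.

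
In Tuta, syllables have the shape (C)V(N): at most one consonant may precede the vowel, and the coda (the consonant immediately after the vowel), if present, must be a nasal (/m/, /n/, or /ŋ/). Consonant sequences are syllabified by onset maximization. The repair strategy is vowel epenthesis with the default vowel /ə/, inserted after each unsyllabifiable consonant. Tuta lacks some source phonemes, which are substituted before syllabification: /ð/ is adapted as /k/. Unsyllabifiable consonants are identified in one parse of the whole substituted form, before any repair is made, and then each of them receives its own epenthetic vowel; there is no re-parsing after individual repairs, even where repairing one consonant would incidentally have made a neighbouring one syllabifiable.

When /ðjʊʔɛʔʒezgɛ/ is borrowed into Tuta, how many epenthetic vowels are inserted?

After substitution the input is /kjʊʔɛʔʒezgɛ/.
The unsyllabifiable consonants are /k/, /ʔ/, /z/; each receives one epenthetic vowel.

3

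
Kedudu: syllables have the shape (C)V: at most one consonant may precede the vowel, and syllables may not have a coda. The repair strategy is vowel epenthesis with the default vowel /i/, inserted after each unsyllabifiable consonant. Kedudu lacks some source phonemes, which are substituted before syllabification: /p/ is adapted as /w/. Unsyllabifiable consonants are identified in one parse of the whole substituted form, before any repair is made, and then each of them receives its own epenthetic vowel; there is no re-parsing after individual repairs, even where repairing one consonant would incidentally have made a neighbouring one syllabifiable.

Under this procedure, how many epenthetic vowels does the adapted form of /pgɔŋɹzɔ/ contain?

3

After substitution the input is /wgɔŋɹzɔ/.
The unsyllabifiable consonants are /w/, /ŋ/, /ɹ/; each receives one epenthetic vowel.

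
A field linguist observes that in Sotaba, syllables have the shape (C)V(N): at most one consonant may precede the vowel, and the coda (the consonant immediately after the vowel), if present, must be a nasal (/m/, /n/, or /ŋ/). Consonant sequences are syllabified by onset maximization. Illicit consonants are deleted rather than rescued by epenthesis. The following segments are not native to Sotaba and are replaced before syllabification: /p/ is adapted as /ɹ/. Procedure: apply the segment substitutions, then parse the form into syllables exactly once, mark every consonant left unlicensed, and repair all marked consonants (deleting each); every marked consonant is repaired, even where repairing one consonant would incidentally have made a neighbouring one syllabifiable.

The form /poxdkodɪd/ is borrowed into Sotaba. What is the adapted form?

ɹokodɪ

Substitution: /p/ → /ɹ/, giving /ɹoxdkodɪd/.
Under (C)V(N), the unsyllabifiable consonants are /x/, /d/, /d/ (only a nasal (/m/, /n/, or /ŋ/) is licensed in coda position; onsets are limited to one consonant).
Deleting the stranded consonants removes /x/, /d/, /d/.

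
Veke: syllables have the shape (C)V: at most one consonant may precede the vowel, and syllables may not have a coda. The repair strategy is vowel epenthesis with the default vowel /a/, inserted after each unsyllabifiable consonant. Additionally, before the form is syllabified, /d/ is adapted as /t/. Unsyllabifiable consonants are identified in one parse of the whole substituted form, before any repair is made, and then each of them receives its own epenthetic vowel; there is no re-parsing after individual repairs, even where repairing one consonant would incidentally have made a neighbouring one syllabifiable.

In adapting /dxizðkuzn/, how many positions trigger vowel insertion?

After substitution the input is /txizðkuzn/.
The unsyllabifiable consonants are /t/, /z/, /ð/, /z/, /n/; each receives one epenthetic vowel.

5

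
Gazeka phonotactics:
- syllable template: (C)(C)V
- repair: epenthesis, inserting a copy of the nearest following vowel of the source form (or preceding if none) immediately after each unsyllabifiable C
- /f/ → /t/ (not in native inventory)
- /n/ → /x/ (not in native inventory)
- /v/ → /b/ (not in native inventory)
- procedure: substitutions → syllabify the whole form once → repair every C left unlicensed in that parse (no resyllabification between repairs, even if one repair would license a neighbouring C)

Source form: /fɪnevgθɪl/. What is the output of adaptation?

tɪxebɪgθɪlɪ

Substitution: /f/ → /t/, /n/ → /x/, /v/ → /b/, giving /tɪxebgθɪl/.
Syllabifying with onset maximization leaves /b/, /l/ stranded (no codas are permitted; onsets may contain at most 2 consonants).
Each unlicensed consonant becomes the onset of a new syllable: /b/ → /bɪ/, /l/ → /lɪ/.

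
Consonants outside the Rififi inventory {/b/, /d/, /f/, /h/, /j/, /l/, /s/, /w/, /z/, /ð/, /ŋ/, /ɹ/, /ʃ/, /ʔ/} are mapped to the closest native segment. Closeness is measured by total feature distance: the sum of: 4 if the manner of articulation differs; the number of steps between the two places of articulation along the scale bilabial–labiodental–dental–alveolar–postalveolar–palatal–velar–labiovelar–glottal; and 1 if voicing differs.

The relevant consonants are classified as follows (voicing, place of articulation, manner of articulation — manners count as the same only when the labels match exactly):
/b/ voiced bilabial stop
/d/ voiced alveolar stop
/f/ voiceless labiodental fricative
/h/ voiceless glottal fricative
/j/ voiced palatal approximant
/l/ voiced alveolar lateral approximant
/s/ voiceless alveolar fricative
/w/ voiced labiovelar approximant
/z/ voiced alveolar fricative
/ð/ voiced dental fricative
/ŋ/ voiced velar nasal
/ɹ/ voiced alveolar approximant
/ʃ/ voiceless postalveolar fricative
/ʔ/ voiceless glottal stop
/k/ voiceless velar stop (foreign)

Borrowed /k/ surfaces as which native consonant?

/ʔ/ is closest: same manner (stop), place distance 2 (velar→glottal), same voicing; total 2. Next closest is /d/ at distance 4.

ʔ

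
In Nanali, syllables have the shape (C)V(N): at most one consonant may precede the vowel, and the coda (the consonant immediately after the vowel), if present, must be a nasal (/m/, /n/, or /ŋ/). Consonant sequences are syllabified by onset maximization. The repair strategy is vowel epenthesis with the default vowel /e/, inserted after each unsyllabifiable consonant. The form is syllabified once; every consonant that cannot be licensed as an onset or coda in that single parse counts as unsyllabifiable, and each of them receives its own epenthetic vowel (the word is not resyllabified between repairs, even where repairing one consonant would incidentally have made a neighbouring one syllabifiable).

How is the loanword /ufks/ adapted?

ufekese

Syllabifying with onset maximization leaves /f/, /k/, /s/ stranded (only a nasal (/m/, /n/, or /ŋ/) is licensed in coda position; onsets are limited to one consonant).
Epenthesis after each stranded consonant: /f/ → /fe/, /k/ → /ke/, /s/ → /se/.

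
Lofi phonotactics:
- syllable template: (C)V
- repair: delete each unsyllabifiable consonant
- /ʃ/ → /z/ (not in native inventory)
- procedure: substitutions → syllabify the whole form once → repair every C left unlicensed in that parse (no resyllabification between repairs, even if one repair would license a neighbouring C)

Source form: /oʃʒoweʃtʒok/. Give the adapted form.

oʒoweʒo

Substitution: /ʃ/ → /z/, giving /ozʒoweztʒok/.
Under (C)V, the unsyllabifiable consonants are /z/, /z/, /t/, /k/ (no codas are permitted; onsets are limited to one consonant).
Deleting the stranded consonants removes /z/, /z/, /t/, /k/.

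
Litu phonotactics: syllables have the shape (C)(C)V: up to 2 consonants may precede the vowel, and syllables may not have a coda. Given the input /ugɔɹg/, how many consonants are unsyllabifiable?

2

The consonants /ɹ/, /g/ cannot be parsed into a legal (C)(C)V syllable (no codas are permitted; onsets may contain at most 2 consonants).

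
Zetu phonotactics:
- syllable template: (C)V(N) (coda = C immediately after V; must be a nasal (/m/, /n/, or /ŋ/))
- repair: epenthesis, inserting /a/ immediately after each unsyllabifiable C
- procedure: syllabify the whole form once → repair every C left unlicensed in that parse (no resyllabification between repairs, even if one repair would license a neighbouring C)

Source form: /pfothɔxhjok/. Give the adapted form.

pafotahɔxahajoka

Syllabifying with onset maximization leaves /p/, /t/, /x/, /h/, /k/ stranded (only a nasal (/m/, /n/, or /ŋ/) is licensed in coda position; onsets are limited to one consonant).
Epenthesis after each stranded consonant: /p/ → /pa/, /t/ → /ta/, /x/ → /xa/, /h/ → /ha/, /k/ → /ka/.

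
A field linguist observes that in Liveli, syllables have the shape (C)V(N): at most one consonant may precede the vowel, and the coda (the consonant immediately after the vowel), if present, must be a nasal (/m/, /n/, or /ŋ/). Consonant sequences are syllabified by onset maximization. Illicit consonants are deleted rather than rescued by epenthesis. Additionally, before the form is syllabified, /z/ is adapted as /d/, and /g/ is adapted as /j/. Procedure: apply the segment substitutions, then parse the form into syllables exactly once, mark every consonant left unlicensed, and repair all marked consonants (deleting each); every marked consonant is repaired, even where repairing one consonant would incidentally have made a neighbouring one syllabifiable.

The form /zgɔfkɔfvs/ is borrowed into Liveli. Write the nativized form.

jɔkɔ

Substitution: /z/ → /d/, /g/ → /j/, giving /djɔfkɔfvs/.
The consonants /d/, /f/, /f/, /v/, /s/ cannot be parsed into a legal (C)V(N) syllable (only a nasal (/m/, /n/, or /ŋ/) is licensed in coda position; onsets are limited to one consonant).
Deletion applies to /d/, /f/, /f/, /v/, /s/.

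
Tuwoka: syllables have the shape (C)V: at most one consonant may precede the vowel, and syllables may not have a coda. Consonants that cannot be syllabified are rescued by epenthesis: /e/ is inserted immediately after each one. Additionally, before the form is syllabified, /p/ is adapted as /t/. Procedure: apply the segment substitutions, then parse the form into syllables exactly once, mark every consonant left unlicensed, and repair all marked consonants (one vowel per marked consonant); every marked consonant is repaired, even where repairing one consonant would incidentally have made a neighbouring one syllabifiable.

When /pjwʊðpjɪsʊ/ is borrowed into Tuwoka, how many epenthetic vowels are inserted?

After substitution the input is /tjwʊðtjɪsʊ/.
The unsyllabifiable consonants are /t/, /j/, /ð/, /t/; each receives one epenthetic vowel.

4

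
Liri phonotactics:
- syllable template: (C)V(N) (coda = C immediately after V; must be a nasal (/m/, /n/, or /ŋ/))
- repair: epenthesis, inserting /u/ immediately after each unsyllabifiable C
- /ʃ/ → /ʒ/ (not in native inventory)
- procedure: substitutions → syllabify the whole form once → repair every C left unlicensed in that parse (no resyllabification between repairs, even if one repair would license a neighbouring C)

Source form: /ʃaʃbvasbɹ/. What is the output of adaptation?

ʒaʒubuvasubuɹu

Substitution: /ʃ/ → /ʒ/, giving /ʒaʒbvasbɹ/.
The consonants /ʒ/, /b/, /s/, /b/, /ɹ/ cannot be parsed into a legal (C)V(N) syllable (only a nasal (/m/, /n/, or /ŋ/) is licensed in coda position; onsets are limited to one consonant).
Epenthesis after each stranded consonant: /ʒ/ → /ʒu/, /b/ → /bu/, /s/ → /su/, /b/ → /bu/, /ɹ/ → /ɹu/.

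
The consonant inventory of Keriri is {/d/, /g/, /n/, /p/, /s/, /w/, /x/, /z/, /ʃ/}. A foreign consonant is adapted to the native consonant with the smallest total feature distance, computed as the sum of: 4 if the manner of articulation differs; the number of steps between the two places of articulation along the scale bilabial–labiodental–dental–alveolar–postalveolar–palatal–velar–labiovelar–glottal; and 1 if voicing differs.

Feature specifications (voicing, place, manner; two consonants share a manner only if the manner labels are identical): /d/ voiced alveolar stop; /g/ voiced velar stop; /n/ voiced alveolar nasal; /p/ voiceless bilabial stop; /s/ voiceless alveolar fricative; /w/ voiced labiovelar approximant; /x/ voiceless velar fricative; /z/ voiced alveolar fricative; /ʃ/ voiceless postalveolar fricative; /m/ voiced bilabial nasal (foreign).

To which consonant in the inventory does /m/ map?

n

/n/ is closest: same manner (nasal), place distance 3 (bilabial→alveolar), same voicing; total 3. Next closest is /p/ at distance 5.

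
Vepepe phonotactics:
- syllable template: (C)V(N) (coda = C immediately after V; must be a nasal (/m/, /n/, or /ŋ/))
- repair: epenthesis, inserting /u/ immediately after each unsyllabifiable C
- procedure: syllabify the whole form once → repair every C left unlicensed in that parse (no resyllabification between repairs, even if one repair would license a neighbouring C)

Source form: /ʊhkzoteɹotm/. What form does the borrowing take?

The consonants /h/, /k/, /t/, /m/ cannot be parsed into a legal (C)V(N) syllable (only a nasal (/m/, /n/, or /ŋ/) is licensed in coda position; onsets are limited to one consonant).
Inserting the epenthetic vowel yields /h/ → /hu/, /k/ → /ku/, /t/ → /tu/, /m/ → /mu/.

ʊhukuzoteɹotumu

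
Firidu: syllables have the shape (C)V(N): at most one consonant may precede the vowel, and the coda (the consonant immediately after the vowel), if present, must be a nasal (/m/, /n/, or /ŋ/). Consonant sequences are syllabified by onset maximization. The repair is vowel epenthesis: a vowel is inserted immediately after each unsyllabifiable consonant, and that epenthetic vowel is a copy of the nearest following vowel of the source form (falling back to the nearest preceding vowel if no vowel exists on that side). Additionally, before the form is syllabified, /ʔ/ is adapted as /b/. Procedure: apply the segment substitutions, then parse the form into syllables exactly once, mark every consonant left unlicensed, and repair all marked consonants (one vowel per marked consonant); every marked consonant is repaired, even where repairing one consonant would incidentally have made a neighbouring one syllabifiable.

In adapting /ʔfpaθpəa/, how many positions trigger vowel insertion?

After substitution the input is /bfpaθpəa/.
The unsyllabifiable consonants are /b/, /f/, /θ/; each receives one epenthetic vowel.

3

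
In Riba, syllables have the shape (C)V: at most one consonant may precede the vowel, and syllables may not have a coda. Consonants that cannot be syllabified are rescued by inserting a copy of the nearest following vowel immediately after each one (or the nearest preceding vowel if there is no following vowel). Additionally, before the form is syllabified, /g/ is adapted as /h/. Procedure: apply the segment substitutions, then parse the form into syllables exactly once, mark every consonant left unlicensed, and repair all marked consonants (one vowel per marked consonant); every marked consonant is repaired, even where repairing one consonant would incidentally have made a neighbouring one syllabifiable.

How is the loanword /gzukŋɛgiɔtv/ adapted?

Substitution: /g/ → /h/, giving /hzukŋɛhiɔtv/.
Under (C)V, the unsyllabifiable consonants are /h/, /k/, /t/, /v/ (no codas are permitted; onsets are limited to one consonant).
Each unlicensed consonant becomes the onset of a new syllable: /h/ → /hu/, /k/ → /kɛ/, /t/ → /tɔ/, /v/ → /vɔ/.

huzukɛŋɛhiɔtɔvɔ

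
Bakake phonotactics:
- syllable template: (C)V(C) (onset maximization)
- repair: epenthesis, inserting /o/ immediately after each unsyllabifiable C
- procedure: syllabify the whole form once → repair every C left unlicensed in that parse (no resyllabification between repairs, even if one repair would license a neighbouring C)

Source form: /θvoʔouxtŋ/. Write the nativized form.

The consonants /θ/, /t/, /ŋ/ cannot be parsed into a legal (C)V(C) syllable (at most one coda consonant is licensed; onsets are limited to one consonant).
Inserting the epenthetic vowel yields /θ/ → /θo/, /t/ → /to/, /ŋ/ → /ŋo/.

θovoʔouxtoŋo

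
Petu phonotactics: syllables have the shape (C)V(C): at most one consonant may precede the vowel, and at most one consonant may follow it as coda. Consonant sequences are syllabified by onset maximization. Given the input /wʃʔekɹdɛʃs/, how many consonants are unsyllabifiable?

4

Syllabifying with onset maximization leaves /w/, /ʃ/, /ɹ/, /s/ stranded (at most one coda consonant is licensed; onsets are limited to one consonant).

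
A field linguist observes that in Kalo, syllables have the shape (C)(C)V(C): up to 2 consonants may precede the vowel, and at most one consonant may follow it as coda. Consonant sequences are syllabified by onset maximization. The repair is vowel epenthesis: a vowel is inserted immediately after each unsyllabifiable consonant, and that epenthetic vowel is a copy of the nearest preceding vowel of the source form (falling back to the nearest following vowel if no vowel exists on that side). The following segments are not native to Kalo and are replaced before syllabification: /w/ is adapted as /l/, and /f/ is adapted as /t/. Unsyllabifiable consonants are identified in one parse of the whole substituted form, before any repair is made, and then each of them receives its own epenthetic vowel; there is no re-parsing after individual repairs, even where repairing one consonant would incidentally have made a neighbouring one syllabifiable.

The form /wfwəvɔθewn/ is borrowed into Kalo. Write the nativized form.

lətləvɔθelne

Substitution: /w/ → /l/, /f/ → /t/, giving /ltləvɔθeln/.
Under (C)(C)V(C), the unsyllabifiable consonants are /l/, /n/ (at most one coda consonant is licensed; onsets may contain at most 2 consonants).
Inserting the epenthetic vowel yields /l/ → /lə/, /n/ → /ne/.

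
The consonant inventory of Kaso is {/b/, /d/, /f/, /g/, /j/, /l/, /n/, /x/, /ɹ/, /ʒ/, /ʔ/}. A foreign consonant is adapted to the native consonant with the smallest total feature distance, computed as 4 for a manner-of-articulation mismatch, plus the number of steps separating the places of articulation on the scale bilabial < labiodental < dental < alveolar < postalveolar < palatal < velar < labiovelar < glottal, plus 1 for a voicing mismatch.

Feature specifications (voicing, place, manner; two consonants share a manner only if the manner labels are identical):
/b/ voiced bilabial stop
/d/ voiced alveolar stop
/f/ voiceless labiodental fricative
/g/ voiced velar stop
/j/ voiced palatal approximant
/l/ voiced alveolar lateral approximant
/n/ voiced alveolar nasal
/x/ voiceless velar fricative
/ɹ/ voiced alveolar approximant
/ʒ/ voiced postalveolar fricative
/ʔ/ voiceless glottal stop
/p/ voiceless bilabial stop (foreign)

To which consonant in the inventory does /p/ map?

b

/b/ is closest: same manner (stop), place distance 0 (bilabial→bilabial), voicing differs (+1); total 1. Next closest is /d/ at distance 4.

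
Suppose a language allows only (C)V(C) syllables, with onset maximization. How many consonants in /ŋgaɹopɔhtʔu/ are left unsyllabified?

Under (C)V(C), the unsyllabifiable consonants are /ŋ/, /t/ (at most one coda consonant is licensed; onsets are limited to one consonant).

2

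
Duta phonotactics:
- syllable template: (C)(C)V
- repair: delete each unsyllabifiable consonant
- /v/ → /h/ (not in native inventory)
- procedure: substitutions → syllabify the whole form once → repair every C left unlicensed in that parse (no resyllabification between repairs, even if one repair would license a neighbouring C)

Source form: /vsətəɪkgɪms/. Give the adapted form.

hsətəɪkgɪ

Substitution: /v/ → /h/, giving /hsətəɪkgɪms/.
Under (C)(C)V, the unsyllabifiable consonants are /m/, /s/ (no codas are permitted; onsets may contain at most 2 consonants).
Each unlicensed consonant is deleted: /m/, /s/.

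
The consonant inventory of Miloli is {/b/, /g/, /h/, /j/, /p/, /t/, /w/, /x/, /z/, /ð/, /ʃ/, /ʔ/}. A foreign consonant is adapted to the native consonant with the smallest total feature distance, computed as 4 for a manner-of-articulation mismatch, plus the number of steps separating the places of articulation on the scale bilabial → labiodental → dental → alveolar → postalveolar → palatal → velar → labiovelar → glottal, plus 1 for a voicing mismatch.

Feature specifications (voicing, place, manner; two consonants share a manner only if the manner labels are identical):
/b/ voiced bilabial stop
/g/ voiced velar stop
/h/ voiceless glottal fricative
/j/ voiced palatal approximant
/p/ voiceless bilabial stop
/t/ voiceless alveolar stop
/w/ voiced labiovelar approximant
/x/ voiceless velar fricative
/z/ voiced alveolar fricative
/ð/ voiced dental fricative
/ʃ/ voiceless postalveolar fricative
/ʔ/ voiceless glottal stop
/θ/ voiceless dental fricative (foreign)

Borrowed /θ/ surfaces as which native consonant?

ð

/ð/ is closest: same manner (fricative), place distance 0 (dental→dental), voicing differs (+1); total 1. Next closest is /z/ at distance 2.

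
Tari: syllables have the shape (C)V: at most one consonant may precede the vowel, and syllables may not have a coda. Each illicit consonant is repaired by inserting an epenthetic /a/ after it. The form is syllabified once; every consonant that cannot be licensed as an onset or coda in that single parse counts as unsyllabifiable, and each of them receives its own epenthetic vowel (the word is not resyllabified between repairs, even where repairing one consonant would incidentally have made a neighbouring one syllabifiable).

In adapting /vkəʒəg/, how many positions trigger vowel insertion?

2

The unsyllabifiable consonants are /v/, /g/; each receives one epenthetic vowel.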